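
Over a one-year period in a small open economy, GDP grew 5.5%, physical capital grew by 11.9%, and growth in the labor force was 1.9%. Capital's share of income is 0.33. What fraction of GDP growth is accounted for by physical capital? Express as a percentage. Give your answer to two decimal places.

Physical capital contributed 0.33 × 11.9 = 3.927 pp.
Share of growth = 3.927 / 5.5 × 100 = 71.4%.

71.40%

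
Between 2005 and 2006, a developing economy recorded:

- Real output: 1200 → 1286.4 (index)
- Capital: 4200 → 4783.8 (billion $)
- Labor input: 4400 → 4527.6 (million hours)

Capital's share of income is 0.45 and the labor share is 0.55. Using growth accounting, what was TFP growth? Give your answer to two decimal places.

Real output growth = (1286.4 − 1200) / 1200 = 7.2%.
Capital growth = (4783.8 − 4200) / 4200 = 13.9%.
Labor input growth = (4527.6 − 4400) / 4400 = 2.9%.
Labor's share = 1 − 0.45 = 0.55.
Capital: 0.45 × 13.9 = 6.255 pp.
Labor input: 0.55 × 2.9 = 1.595 pp.
TFP growth = 7.2 − 7.85 = -0.65%.

-0.65%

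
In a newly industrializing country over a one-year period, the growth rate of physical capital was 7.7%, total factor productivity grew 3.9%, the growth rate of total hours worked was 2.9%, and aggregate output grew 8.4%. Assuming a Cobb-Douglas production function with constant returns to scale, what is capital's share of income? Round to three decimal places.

gY = gA + α·gK + (1−α)·gL, so gY − gA − gL = α(gK − gL).
8.4 − 3.9 − 2.9 = α × (7.7 − 2.9).
1.6 = 4.8 α, so α = 0.33333.

0.333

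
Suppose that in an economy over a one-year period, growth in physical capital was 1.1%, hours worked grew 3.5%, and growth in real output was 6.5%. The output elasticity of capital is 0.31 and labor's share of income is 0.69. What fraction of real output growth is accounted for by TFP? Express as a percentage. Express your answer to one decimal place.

TFP accounted for 57.6% of growth.

Labor's share = 1 − 0.31 = 0.69.
Physical capital: 0.31 × 1.1 = 0.341 pp.
Hours worked: 0.69 × 3.5 = 2.415 pp.
TFP growth = 6.5 − 2.756 = 3.744%.
TFP share of growth = 3.744 / 6.5 × 100 = 57.6%.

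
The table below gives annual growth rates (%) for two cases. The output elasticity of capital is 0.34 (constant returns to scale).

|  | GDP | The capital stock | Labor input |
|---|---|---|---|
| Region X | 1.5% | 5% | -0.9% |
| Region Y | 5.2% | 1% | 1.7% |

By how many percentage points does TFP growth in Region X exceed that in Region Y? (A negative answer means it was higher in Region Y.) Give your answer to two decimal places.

-3.34 percentage points

Labor's share = 1 − 0.34 = 0.66.
Region X: TFP = 1.5 − 1.7 + 0.594 = 0.394%.
Region Y: TFP = 5.2 − 0.34 − 1.122 = 3.738%.
Difference = 0.394 − (3.738) = -3.344 pp.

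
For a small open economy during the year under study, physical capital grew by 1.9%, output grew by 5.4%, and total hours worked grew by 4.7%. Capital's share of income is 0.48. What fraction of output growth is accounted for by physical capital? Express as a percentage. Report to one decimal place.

Physical capital accounted for 16.9% of growth.

Physical capital contributed 0.48 × 1.9 = 0.912 pp.
Share of growth = 0.912 / 5.4 × 100 = 16.889%.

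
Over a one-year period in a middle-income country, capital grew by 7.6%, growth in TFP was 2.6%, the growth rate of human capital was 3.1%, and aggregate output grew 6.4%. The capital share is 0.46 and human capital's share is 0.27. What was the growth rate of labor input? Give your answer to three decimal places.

Labor's share = 1 − 0.46 − 0.27 = 0.27.
gY = gA + 0.46×7.6 + 0.27×3.1 + 0.27×g.
0.27×g = 6.4 − 2.6 − 4.333 = -0.533.
g = -0.533 / 0.27 = -1.97407%.

-1.974%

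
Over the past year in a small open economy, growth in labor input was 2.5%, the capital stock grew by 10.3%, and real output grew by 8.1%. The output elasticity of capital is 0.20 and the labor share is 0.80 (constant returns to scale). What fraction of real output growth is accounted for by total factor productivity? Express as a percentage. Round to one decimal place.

Labor's share = 1 − 0.2 = 0.8.
The capital stock: 0.2 × 10.3 = 2.06 pp.
Labor input: 0.8 × 2.5 = 2 pp.
TFP growth = 8.1 − 4.06 = 4.04%.
TFP share of growth = 4.04 / 8.1 × 100 = 49.877%.

Total factor productivity accounted for 49.9% of growth.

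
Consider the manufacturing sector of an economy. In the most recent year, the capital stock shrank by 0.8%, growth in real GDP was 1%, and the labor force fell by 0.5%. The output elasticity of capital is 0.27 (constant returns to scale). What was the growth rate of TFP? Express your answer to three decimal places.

TFP growth was 1.581%.

Labor's share = 1 − 0.27 = 0.73.
The capital stock: 0.27 × (-0.8) = -0.216 pp.
The labor force: 0.73 × (-0.5) = -0.365 pp.
TFP growth = 1 + 0.581 = 1.581%.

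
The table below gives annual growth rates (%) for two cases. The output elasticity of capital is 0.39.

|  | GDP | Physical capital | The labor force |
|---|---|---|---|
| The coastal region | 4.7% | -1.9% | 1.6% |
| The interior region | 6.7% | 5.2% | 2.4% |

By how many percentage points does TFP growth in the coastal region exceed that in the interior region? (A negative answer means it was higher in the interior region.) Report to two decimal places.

1.26 percentage points

Labor's share = 1 − 0.39 = 0.61.
The coastal region: TFP = 4.7 + 0.741 − 0.976 = 4.465%.
The interior region: TFP = 6.7 − 2.028 − 1.464 = 3.208%.
Difference = 4.465 − (3.208) = 1.257 pp.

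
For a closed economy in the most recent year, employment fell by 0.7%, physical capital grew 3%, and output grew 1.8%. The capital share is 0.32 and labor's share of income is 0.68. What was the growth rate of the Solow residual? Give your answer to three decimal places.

Labor's share = 1 − 0.32 = 0.68.
Physical capital: 0.32 × 3 = 0.96 pp.
Employment: 0.68 × (-0.7) = -0.476 pp.
TFP growth = 1.8 − 0.484 = 1.316%.

1.316%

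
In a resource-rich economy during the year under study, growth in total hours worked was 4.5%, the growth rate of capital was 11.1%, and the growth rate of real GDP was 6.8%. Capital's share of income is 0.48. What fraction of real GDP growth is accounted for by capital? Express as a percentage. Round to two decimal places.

Capital accounted for 78.35% of growth.

Capital contributed 0.48 × 11.1 = 5.328 pp.
Share of growth = 5.328 / 6.8 × 100 = 78.3529%.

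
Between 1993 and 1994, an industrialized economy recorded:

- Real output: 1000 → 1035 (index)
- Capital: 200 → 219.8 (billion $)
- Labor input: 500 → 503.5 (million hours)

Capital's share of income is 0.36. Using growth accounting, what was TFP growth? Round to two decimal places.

-0.51%

Real output growth = (1035 − 1000) / 1000 = 3.5%.
Capital growth = (219.8 − 200) / 200 = 9.9%.
Labor input growth = (503.5 − 500) / 500 = 0.7%.
Labor's share = 1 − 0.36 = 0.64.
Capital: 0.36 × 9.9 = 3.564 pp.
Labor input: 0.64 × 0.7 = 0.448 pp.
TFP growth = 3.5 − 4.012 = -0.512%.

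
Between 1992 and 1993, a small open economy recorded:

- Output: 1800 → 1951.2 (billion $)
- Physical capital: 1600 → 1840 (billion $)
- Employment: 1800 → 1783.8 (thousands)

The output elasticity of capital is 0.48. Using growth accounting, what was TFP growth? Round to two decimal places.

1.67%

Output growth = (1951.2 − 1800) / 1800 = 8.4%.
Physical capital growth = (1840 − 1600) / 1600 = 15%.
Employment growth = (1783.8 − 1800) / 1800 = -0.9%.
Labor's share = 1 − 0.48 = 0.52.
Physical capital: 0.48 × 15 = 7.2 pp.
Employment: 0.52 × (-0.9) = -0.468 pp.
TFP growth = 8.4 − 6.732 = 1.668%.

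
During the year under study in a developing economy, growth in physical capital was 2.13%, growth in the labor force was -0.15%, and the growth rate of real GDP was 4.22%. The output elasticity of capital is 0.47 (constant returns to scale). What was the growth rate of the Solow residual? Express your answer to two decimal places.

Labor's share = 1 − 0.47 = 0.53.
Physical capital: 0.47 × 2.13 = 1.0011 pp.
The labor force: 0.53 × (-0.15) = -0.0795 pp.
TFP growth = 4.22 − 0.9216 = 3.2984%.

3.30%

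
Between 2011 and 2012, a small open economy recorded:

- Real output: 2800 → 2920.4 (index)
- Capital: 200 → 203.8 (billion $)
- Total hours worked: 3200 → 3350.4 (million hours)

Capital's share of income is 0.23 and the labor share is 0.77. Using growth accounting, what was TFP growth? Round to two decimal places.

0.24%

Real output growth = (2920.4 − 2800) / 2800 = 4.3%.
Capital growth = (203.8 − 200) / 200 = 1.9%.
Total hours worked growth = (3350.4 − 3200) / 3200 = 4.7%.
Labor's share = 1 − 0.23 = 0.77.
Capital: 0.23 × 1.9 = 0.437 pp.
Total hours worked: 0.77 × 4.7 = 3.619 pp.
TFP growth = 4.3 − 4.056 = 0.244%.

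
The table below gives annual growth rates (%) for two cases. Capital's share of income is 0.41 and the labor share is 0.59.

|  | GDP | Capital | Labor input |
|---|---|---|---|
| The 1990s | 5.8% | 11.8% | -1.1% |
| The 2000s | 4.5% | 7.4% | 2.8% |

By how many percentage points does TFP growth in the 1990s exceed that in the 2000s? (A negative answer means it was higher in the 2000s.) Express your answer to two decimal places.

Labor's share = 1 − 0.41 = 0.59.
The 1990s: TFP = 5.8 − 4.838 + 0.649 = 1.611%.
The 2000s: TFP = 4.5 − 3.034 − 1.652 = -0.186%.
Difference = 1.611 − (-0.186) = 1.797 pp.

1.80 percentage points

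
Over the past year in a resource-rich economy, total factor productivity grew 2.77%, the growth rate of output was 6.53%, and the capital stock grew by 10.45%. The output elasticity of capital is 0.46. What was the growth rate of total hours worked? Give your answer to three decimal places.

Labor's share = 1 − 0.46 = 0.54.
gY = gA + 0.46×10.45 + 0.54×g.
0.54×g = 6.53 − 2.77 − 4.807 = -1.047.
g = -1.047 / 0.54 = -1.93889%.

-1.939%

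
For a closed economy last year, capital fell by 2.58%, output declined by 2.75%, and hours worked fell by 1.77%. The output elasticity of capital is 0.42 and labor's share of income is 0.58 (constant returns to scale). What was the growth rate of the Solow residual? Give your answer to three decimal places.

-0.640%

Labor's share = 1 − 0.42 = 0.58.
Capital: 0.42 × (-2.58) = -1.0836 pp.
Hours worked: 0.58 × (-1.77) = -1.0266 pp.
TFP growth = -2.75 + 2.1102 = -0.6398%.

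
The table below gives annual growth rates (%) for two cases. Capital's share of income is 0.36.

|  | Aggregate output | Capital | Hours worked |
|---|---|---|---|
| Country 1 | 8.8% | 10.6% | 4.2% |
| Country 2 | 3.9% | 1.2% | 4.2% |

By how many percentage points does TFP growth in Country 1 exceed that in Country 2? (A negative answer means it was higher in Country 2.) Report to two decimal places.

Labor's share = 1 − 0.36 = 0.64.
Country 1: TFP = 8.8 − 3.816 − 2.688 = 2.296%.
Country 2: TFP = 3.9 − 0.432 − 2.688 = 0.78%.
Difference = 2.296 − (0.78) = 1.516 pp.

1.52 percentage points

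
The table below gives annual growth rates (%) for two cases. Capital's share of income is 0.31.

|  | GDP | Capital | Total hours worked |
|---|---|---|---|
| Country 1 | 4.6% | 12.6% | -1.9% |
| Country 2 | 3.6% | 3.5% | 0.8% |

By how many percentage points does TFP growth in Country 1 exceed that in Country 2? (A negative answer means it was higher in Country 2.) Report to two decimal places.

0.04 percentage points

Labor's share = 1 − 0.31 = 0.69.
Country 1: TFP = 4.6 − 3.906 + 1.311 = 2.005%.
Country 2: TFP = 3.6 − 1.085 − 0.552 = 1.963%.
Difference = 2.005 − (1.963) = 0.042 pp.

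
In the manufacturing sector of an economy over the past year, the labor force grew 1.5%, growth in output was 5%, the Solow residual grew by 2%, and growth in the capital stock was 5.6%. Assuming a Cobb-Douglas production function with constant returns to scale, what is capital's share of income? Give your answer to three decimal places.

gY = gA + α·gK + (1−α)·gL, so gY − gA − gL = α(gK − gL).
5 − 2 − 1.5 = α × (5.6 − 1.5).
1.5 = 4.1 α, so α = 0.36585.

Capital's share of income is 0.366.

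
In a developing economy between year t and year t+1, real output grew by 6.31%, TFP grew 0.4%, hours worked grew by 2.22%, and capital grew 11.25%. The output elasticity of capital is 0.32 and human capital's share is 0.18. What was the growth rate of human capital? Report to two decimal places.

6.67%

Labor's share = 1 − 0.32 − 0.18 = 0.5.
gY = gA + 0.32×11.25 + 0.5×2.22 + 0.18×g.
0.18×g = 6.31 − 0.4 − 4.71 = 1.2.
g = 1.2 / 0.18 = 6.6667%.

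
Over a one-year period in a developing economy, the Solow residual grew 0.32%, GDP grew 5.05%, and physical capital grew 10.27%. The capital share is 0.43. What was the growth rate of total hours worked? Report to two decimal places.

Labor's share = 1 − 0.43 = 0.57.
gY = gA + 0.43×10.27 + 0.57×g.
0.57×g = 5.05 − 0.32 − 4.4161 = 0.3139.
g = 0.3139 / 0.57 = 0.5507%.

0.55%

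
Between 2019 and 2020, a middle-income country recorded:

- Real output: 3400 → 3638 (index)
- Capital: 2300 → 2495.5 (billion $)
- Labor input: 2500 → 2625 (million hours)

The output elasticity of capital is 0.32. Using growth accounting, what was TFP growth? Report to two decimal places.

Real output growth = (3638 − 3400) / 3400 = 7%.
Capital growth = (2495.5 − 2300) / 2300 = 8.5%.
Labor input growth = (2625 − 2500) / 2500 = 5%.
Labor's share = 1 − 0.32 = 0.68.
Capital: 0.32 × 8.5 = 2.72 pp.
Labor input: 0.68 × 5 = 3.4 pp.
TFP growth = 7 − 6.12 = 0.88%.

TFP grew 0.88%.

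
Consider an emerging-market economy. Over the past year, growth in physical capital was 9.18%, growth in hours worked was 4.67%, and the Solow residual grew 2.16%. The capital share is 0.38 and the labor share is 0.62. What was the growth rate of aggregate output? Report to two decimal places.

8.54%

Labor's share = 1 − 0.38 = 0.62.
Physical capital: 0.38 × 9.18 = 3.4884 pp.
Hours worked: 0.62 × 4.67 = 2.8954 pp.
Output growth = 2.16 + 6.3838 = 8.5438%.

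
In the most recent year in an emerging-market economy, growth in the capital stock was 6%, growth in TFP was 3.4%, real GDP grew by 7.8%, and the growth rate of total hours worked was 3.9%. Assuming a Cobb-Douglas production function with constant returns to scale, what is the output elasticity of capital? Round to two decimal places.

α = 0.24

gY = gA + α·gK + (1−α)·gL, so gY − gA − gL = α(gK − gL).
7.8 − 3.4 − 3.9 = α × (6 − 3.9).
0.5 = 2.1 α, so α = 0.2381.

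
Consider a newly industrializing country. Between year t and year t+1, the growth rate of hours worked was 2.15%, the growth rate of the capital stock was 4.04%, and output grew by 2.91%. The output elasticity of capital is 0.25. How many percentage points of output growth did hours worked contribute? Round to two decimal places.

1.61

Labor's share = 1 − 0.25 = 0.75.
Contribution = share × growth = 0.75 × 2.15 = 1.6125 pp.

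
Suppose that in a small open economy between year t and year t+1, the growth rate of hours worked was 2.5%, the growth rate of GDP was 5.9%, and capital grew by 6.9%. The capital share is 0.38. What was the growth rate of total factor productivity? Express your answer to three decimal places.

1.728%

Labor's share = 1 − 0.38 = 0.62.
Capital: 0.38 × 6.9 = 2.622 pp.
Hours worked: 0.62 × 2.5 = 1.55 pp.
TFP growth = 5.9 − 4.172 = 1.728%.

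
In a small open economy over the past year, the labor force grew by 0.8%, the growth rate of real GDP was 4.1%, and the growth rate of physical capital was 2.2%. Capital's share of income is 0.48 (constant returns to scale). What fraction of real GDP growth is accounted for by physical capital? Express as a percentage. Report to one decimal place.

25.8%

Physical capital contributed 0.48 × 2.2 = 1.056 pp.
Share of growth = 1.056 / 4.1 × 100 = 25.756%.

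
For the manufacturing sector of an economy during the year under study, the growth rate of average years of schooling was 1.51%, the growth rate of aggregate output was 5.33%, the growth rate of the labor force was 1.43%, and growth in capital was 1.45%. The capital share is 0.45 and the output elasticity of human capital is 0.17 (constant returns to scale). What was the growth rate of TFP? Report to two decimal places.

Labor's share = 1 − 0.45 − 0.17 = 0.38.
Capital: 0.45 × 1.45 = 0.6525 pp.
Average years of schooling: 0.17 × 1.51 = 0.2567 pp.
The labor force: 0.38 × 1.43 = 0.5434 pp.
TFP growth = 5.33 − 1.4526 = 3.8774%.

TFP grew 3.88%.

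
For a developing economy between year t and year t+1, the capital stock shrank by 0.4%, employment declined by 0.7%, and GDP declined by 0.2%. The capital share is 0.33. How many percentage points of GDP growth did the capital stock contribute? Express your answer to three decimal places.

-0.132 pp

Contribution = share × growth = 0.33 × (-0.4) = -0.132 pp.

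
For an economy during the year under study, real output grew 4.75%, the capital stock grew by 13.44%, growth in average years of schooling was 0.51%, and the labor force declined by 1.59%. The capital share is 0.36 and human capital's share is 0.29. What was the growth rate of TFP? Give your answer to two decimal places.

Labor's share = 1 − 0.36 − 0.29 = 0.35.
The capital stock: 0.36 × 13.44 = 4.8384 pp.
Average years of schooling: 0.29 × 0.51 = 0.1479 pp.
The labor force: 0.35 × (-1.59) = -0.5565 pp.
TFP growth = 4.75 − 4.4298 = 0.3202%.

0.32%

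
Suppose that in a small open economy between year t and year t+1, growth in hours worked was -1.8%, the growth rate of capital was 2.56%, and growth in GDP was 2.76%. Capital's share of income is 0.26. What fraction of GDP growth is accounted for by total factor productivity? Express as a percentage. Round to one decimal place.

124.1%

Labor's share = 1 − 0.26 = 0.74.
Capital: 0.26 × 2.56 = 0.6656 pp.
Hours worked: 0.74 × (-1.8) = -1.332 pp.
TFP growth = 2.76 + 0.6664 = 3.4264%.
TFP share of growth = 3.4264 / 2.76 × 100 = 124.145%.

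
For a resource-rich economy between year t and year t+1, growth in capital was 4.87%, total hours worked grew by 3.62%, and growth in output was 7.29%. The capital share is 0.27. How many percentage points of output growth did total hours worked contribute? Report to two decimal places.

Labor's share = 1 − 0.27 = 0.73.
Contribution = share × growth = 0.73 × 3.62 = 2.6426 pp.

2.64 percentage points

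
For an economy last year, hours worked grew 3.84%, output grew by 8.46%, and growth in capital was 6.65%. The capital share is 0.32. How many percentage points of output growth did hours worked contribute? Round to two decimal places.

Labor's share = 1 − 0.32 = 0.68.
Contribution = share × growth = 0.68 × 3.84 = 2.6112 pp.

2.61 percentage points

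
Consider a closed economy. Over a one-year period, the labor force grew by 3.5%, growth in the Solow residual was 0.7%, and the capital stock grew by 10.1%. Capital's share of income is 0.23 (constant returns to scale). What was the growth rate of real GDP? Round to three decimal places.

Labor's share = 1 − 0.23 = 0.77.
The capital stock: 0.23 × 10.1 = 2.323 pp.
The labor force: 0.77 × 3.5 = 2.695 pp.
Output growth = 0.7 + 5.018 = 5.718%.

5.718%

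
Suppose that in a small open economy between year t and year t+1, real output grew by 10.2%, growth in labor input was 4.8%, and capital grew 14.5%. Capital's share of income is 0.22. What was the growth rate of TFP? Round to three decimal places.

TFP grew 3.266%.

Labor's share = 1 − 0.22 = 0.78.
Capital: 0.22 × 14.5 = 3.19 pp.
Labor input: 0.78 × 4.8 = 3.744 pp.
TFP growth = 10.2 − 6.934 = 3.266%.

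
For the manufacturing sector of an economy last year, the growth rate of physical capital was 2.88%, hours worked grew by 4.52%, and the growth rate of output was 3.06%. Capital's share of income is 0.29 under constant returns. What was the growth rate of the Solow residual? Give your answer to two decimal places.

-0.98%

Labor's share = 1 − 0.29 = 0.71.
Physical capital: 0.29 × 2.88 = 0.8352 pp.
Hours worked: 0.71 × 4.52 = 3.2092 pp.
TFP growth = 3.06 − 4.0444 = -0.9844%.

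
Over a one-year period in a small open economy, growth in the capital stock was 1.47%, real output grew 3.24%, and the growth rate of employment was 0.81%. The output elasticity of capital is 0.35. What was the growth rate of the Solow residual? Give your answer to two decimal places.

Labor's share = 1 − 0.35 = 0.65.
The capital stock: 0.35 × 1.47 = 0.5145 pp.
Employment: 0.65 × 0.81 = 0.5265 pp.
TFP growth = 3.24 − 1.041 = 2.199%.

2.20%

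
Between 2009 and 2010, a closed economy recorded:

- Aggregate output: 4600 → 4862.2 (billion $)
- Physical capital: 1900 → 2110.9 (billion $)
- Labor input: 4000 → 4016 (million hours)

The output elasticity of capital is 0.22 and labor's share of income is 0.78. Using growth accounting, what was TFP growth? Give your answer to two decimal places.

TFP grew 2.95%.

Aggregate output growth = (4862.2 − 4600) / 4600 = 5.7%.
Physical capital growth = (2110.9 − 1900) / 1900 = 11.1%.
Labor input growth = (4016 − 4000) / 4000 = 0.4%.
Labor's share = 1 − 0.22 = 0.78.
Physical capital: 0.22 × 11.1 = 2.442 pp.
Labor input: 0.78 × 0.4 = 0.312 pp.
TFP growth = 5.7 − 2.754 = 2.946%.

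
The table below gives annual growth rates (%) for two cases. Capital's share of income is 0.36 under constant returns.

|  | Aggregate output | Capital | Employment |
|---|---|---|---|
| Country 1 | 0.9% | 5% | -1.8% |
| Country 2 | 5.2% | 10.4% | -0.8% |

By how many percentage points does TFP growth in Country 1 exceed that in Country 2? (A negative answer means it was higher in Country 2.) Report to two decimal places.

-1.72 percentage points

Labor's share = 1 − 0.36 = 0.64.
Country 1: TFP = 0.9 − 1.8 + 1.152 = 0.252%.
Country 2: TFP = 5.2 − 3.744 + 0.512 = 1.968%.
Difference = 0.252 − (1.968) = -1.716 pp.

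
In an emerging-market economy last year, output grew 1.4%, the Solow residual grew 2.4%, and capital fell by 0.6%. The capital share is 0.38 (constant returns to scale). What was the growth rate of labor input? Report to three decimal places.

Labor's share = 1 − 0.38 = 0.62.
gY = gA + 0.38×(-0.6) + 0.62×g.
0.62×g = 1.4 − 2.4 + 0.228 = -0.772.
g = -0.772 / 0.62 = -1.24516%.

-1.245%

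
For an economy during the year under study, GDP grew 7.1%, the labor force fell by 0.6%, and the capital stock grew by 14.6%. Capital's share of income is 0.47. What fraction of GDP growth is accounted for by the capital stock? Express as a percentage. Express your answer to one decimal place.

96.6%

The capital stock contributed 0.47 × 14.6 = 6.862 pp.
Share of growth = 6.862 / 7.1 × 100 = 96.648%.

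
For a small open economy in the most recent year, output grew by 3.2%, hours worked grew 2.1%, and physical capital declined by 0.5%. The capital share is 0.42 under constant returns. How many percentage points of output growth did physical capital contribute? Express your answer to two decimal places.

Contribution = share × growth = 0.42 × (-0.5) = -0.21 pp.

-0.21 pp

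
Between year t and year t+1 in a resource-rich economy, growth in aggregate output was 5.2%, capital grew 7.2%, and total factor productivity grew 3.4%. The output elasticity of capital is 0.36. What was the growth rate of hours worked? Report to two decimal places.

Labor's share = 1 − 0.36 = 0.64.
gY = gA + 0.36×7.2 + 0.64×g.
0.64×g = 5.2 − 3.4 − 2.592 = -0.792.
g = -0.792 / 0.64 = -1.2375%.

-1.24%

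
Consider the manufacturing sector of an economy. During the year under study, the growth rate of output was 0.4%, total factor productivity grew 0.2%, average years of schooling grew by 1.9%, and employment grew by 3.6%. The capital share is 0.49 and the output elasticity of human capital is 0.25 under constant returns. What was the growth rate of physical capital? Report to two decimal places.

-2.47%

Labor's share = 1 − 0.49 − 0.25 = 0.26.
gY = gA + 0.25×1.9 + 0.26×3.6 + 0.49×g.
0.49×g = 0.4 − 0.2 − 1.411 = -1.211.
g = -1.211 / 0.49 = -2.4714%.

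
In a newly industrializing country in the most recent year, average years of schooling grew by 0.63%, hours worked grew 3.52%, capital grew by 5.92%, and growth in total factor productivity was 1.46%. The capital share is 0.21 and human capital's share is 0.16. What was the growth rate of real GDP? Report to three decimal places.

5.022%

Labor's share = 1 − 0.21 − 0.16 = 0.63.
Capital: 0.21 × 5.92 = 1.2432 pp.
Average years of schooling: 0.16 × 0.63 = 0.1008 pp.
Hours worked: 0.63 × 3.52 = 2.2176 pp.
Output growth = 1.46 + 3.5616 = 5.0216%.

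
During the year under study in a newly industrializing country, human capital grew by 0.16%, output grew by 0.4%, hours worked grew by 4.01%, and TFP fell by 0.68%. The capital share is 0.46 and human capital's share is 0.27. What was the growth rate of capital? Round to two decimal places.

-0.10%

Labor's share = 1 − 0.46 − 0.27 = 0.27.
gY = gA + 0.27×0.16 + 0.27×4.01 + 0.46×g.
0.46×g = 0.4 + 0.68 − 1.1259 = -0.0459.
g = -0.0459 / 0.46 = -0.0998%.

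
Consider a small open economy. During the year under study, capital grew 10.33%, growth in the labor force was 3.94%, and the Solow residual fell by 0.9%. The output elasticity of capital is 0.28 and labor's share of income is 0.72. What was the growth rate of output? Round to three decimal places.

Labor's share = 1 − 0.28 = 0.72.
Capital: 0.28 × 10.33 = 2.8924 pp.
The labor force: 0.72 × 3.94 = 2.8368 pp.
Output growth = -0.9 + 5.7292 = 4.8292%.

4.829%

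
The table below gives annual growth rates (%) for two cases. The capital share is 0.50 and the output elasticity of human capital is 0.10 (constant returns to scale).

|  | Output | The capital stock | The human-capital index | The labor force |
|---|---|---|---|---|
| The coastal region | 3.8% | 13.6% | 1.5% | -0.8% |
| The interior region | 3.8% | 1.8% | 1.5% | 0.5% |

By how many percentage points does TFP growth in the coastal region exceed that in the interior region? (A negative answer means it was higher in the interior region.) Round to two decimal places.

Labor's share = 1 − 0.5 − 0.1 = 0.4.
The coastal region: TFP = 3.8 − 6.8 − 0.15 + 0.32 = -2.83%.
The interior region: TFP = 3.8 − 0.9 − 0.15 − 0.2 = 2.55%.
Difference = -2.83 − (2.55) = -5.38 pp.

-5.38 percentage points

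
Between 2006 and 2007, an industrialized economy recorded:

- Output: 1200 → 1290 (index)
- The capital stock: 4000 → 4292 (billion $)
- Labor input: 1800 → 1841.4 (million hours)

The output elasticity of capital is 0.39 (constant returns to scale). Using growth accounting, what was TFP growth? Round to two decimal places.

TFP growth was 3.25%.

Output growth = (1290 − 1200) / 1200 = 7.5%.
The capital stock growth = (4292 − 4000) / 4000 = 7.3%.
Labor input growth = (1841.4 − 1800) / 1800 = 2.3%.
Labor's share = 1 − 0.39 = 0.61.
The capital stock: 0.39 × 7.3 = 2.847 pp.
Labor input: 0.61 × 2.3 = 1.403 pp.
TFP growth = 7.5 − 4.25 = 3.25%.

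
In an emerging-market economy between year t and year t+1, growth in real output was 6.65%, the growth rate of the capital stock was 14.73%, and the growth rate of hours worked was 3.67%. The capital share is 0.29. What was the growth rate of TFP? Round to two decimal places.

Labor's share = 1 − 0.29 = 0.71.
The capital stock: 0.29 × 14.73 = 4.2717 pp.
Hours worked: 0.71 × 3.67 = 2.6057 pp.
TFP growth = 6.65 − 6.8774 = -0.2274%.

-0.23%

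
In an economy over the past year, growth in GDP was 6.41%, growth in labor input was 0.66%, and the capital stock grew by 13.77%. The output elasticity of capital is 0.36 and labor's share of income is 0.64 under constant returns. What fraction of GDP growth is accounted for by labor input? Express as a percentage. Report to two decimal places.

6.59%

Labor's share = 1 − 0.36 = 0.64.
Labor input contributed 0.64 × 0.66 = 0.4224 pp.
Share of growth = 0.4224 / 6.41 × 100 = 6.5897%.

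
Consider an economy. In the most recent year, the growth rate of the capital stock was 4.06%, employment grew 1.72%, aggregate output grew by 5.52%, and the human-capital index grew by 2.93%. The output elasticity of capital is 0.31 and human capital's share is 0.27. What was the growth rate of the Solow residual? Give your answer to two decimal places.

Labor's share = 1 − 0.31 − 0.27 = 0.42.
The capital stock: 0.31 × 4.06 = 1.2586 pp.
The human-capital index: 0.27 × 2.93 = 0.7911 pp.
Employment: 0.42 × 1.72 = 0.7224 pp.
TFP growth = 5.52 − 2.7721 = 2.7479%.

The Solow residual grew 2.75%.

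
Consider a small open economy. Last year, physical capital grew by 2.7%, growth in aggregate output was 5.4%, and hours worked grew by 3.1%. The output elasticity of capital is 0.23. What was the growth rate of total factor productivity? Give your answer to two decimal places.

Labor's share = 1 − 0.23 = 0.77.
Physical capital: 0.23 × 2.7 = 0.621 pp.
Hours worked: 0.77 × 3.1 = 2.387 pp.
TFP growth = 5.4 − 3.008 = 2.392%.

Total factor productivity growth was 2.39%.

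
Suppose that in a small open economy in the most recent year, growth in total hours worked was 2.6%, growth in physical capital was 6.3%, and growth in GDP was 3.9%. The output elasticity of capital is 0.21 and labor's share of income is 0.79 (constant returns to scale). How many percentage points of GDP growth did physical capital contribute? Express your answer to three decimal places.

Contribution = share × growth = 0.21 × 6.3 = 1.323 pp.

1.323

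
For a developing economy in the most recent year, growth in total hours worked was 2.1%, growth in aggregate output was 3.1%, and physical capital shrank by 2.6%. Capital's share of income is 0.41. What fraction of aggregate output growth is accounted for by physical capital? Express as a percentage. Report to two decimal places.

Physical capital contributed 0.41 × (-2.6) = -1.066 pp.
Share of growth = -1.066 / 3.1 × 100 = -34.3871%.

Physical capital accounted for -34.39% of growth.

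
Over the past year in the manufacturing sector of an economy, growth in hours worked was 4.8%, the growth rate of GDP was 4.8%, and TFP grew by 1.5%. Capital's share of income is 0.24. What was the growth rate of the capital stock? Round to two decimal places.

Labor's share = 1 − 0.24 = 0.76.
gY = gA + 0.76×4.8 + 0.24×g.
0.24×g = 4.8 − 1.5 − 3.648 = -0.348.
g = -0.348 / 0.24 = -1.45%.

-1.45%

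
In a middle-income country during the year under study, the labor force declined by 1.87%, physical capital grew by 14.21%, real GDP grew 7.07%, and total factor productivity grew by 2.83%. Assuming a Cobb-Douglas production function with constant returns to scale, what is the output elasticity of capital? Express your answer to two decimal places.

α = 0.38

gY = gA + α·gK + (1−α)·gL, so gY − gA − gL = α(gK − gL).
7.07 − 2.83 + 1.87 = α × (14.21 − (-1.87)).
6.11 = 16.08 α, so α = 0.38.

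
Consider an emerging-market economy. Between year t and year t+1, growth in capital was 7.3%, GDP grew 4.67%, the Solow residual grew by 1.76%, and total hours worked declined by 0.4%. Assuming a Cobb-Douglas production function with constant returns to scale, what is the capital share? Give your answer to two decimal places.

gY = gA + α·gK + (1−α)·gL, so gY − gA − gL = α(gK − gL).
4.67 − 1.76 + 0.4 = α × (7.3 − (-0.4)).
3.31 = 7.7 α, so α = 0.4299.

0.43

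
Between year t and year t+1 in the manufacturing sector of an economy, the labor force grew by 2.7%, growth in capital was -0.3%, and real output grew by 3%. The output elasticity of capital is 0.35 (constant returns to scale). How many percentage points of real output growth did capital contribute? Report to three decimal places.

Contribution = share × growth = 0.35 × (-0.3) = -0.105 pp.

-0.105 pp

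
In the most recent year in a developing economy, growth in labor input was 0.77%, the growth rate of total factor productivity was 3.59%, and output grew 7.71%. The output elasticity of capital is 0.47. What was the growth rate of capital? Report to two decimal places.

7.90%

Labor's share = 1 − 0.47 = 0.53.
gY = gA + 0.53×0.77 + 0.47×g.
0.47×g = 7.71 − 3.59 − 0.4081 = 3.7119.
g = 3.7119 / 0.47 = 7.8977%.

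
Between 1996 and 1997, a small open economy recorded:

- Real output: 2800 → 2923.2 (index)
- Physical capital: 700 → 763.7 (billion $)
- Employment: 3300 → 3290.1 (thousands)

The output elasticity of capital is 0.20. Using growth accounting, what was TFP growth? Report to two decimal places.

Real output growth = (2923.2 − 2800) / 2800 = 4.4%.
Physical capital growth = (763.7 − 700) / 700 = 9.1%.
Employment growth = (3290.1 − 3300) / 3300 = -0.3%.
Labor's share = 1 − 0.2 = 0.8.
Physical capital: 0.2 × 9.1 = 1.82 pp.
Employment: 0.8 × (-0.3) = -0.24 pp.
TFP growth = 4.4 − 1.58 = 2.82%.

2.82%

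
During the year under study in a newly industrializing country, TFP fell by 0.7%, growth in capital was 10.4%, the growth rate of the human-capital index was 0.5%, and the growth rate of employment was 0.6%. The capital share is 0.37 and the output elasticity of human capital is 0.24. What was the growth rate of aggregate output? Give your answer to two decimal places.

Aggregate output grew 3.50%.

Labor's share = 1 − 0.37 − 0.24 = 0.39.
Capital: 0.37 × 10.4 = 3.848 pp.
The human-capital index: 0.24 × 0.5 = 0.12 pp.
Employment: 0.39 × 0.6 = 0.234 pp.
Output growth = -0.7 + 4.202 = 3.502%.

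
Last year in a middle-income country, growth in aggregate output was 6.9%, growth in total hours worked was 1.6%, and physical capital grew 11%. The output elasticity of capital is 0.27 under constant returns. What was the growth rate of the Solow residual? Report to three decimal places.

Labor's share = 1 − 0.27 = 0.73.
Physical capital: 0.27 × 11 = 2.97 pp.
Total hours worked: 0.73 × 1.6 = 1.168 pp.
TFP growth = 6.9 − 4.138 = 2.762%.

2.762%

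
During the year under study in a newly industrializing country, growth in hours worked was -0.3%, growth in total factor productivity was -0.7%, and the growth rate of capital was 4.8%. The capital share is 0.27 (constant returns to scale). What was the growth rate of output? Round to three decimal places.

Labor's share = 1 − 0.27 = 0.73.
Capital: 0.27 × 4.8 = 1.296 pp.
Hours worked: 0.73 × (-0.3) = -0.219 pp.
Output growth = -0.7 + 1.077 = 0.377%.

0.377%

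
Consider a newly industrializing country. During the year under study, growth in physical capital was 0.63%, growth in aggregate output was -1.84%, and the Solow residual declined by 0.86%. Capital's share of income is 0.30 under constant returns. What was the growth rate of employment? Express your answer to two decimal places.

Labor's share = 1 − 0.3 = 0.7.
gY = gA + 0.3×0.63 + 0.7×g.
0.7×g = -1.84 + 0.86 − 0.189 = -1.169.
g = -1.169 / 0.7 = -1.67%.

-1.67%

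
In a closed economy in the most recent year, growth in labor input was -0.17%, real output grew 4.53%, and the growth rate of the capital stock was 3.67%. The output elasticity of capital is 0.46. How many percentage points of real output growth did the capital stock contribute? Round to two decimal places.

1.69 pp

Contribution = share × growth = 0.46 × 3.67 = 1.6882 pp.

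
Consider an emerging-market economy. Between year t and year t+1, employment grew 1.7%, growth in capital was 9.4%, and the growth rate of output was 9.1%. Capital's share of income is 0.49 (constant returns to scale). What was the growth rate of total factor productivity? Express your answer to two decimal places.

Labor's share = 1 − 0.49 = 0.51.
Capital: 0.49 × 9.4 = 4.606 pp.
Employment: 0.51 × 1.7 = 0.867 pp.
TFP growth = 9.1 − 5.473 = 3.627%.

3.63%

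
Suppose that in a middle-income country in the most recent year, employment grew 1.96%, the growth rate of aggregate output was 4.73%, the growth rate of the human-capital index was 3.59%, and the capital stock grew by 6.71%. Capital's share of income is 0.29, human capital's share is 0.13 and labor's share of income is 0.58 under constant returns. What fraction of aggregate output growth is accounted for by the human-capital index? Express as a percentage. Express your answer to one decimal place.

9.9%

The human-capital index contributed 0.13 × 3.59 = 0.4667 pp.
Share of growth = 0.4667 / 4.73 × 100 = 9.867%.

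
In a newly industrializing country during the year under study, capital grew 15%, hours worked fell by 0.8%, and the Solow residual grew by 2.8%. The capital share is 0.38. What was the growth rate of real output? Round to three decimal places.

Labor's share = 1 − 0.38 = 0.62.
Capital: 0.38 × 15 = 5.7 pp.
Hours worked: 0.62 × (-0.8) = -0.496 pp.
Output growth = 2.8 + 5.204 = 8.004%.

8.004%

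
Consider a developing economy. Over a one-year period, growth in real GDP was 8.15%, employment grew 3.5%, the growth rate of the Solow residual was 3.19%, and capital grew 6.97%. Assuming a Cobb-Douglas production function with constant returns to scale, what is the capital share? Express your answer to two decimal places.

The capital share is 0.42.

gY = gA + α·gK + (1−α)·gL, so gY − gA − gL = α(gK − gL).
8.15 − 3.19 − 3.5 = α × (6.97 − 3.5).
1.46 = 3.47 α, so α = 0.4207.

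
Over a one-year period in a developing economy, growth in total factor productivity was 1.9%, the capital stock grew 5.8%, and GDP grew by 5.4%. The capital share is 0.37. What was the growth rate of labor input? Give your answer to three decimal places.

Labor's share = 1 − 0.37 = 0.63.
gY = gA + 0.37×5.8 + 0.63×g.
0.63×g = 5.4 − 1.9 − 2.146 = 1.354.
g = 1.354 / 0.63 = 2.14921%.

2.149%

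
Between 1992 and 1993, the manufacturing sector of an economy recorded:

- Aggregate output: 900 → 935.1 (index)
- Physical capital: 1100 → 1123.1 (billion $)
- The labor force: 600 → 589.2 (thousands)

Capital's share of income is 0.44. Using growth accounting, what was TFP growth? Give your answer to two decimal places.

3.98%

Aggregate output growth = (935.1 − 900) / 900 = 3.9%.
Physical capital growth = (1123.1 − 1100) / 1100 = 2.1%.
The labor force growth = (589.2 − 600) / 600 = -1.8%.
Labor's share = 1 − 0.44 = 0.56.
Physical capital: 0.44 × 2.1 = 0.924 pp.
The labor force: 0.56 × (-1.8) = -1.008 pp.
TFP growth = 3.9 + 0.084 = 3.984%.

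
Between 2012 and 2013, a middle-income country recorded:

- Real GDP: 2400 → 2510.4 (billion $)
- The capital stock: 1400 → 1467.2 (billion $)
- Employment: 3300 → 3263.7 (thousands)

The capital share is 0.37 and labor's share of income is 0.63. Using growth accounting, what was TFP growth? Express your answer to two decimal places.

Real GDP growth = (2510.4 − 2400) / 2400 = 4.6%.
The capital stock growth = (1467.2 − 1400) / 1400 = 4.8%.
Employment growth = (3263.7 − 3300) / 3300 = -1.1%.
Labor's share = 1 − 0.37 = 0.63.
The capital stock: 0.37 × 4.8 = 1.776 pp.
Employment: 0.63 × (-1.1) = -0.693 pp.
TFP growth = 4.6 − 1.083 = 3.517%.

TFP growth was 3.52%.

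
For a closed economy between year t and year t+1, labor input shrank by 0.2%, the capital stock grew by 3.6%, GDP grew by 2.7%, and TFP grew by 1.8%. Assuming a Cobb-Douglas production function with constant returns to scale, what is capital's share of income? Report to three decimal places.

gY = gA + α·gK + (1−α)·gL, so gY − gA − gL = α(gK − gL).
2.7 − 1.8 + 0.2 = α × (3.6 − (-0.2)).
1.1 = 3.8 α, so α = 0.28947.

Capital's share of income is 0.289.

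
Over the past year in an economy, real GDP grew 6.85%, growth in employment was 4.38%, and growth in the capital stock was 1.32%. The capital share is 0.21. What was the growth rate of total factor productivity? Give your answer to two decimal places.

Labor's share = 1 − 0.21 = 0.79.
The capital stock: 0.21 × 1.32 = 0.2772 pp.
Employment: 0.79 × 4.38 = 3.4602 pp.
TFP growth = 6.85 − 3.7374 = 3.1126%.

3.11%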